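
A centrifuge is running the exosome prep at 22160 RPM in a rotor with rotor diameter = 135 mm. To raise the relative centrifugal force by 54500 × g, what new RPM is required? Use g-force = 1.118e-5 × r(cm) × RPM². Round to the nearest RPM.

r = 135 mm / 2 = 67.5 mm = 6.75 cm
Current RCF = 1.118 × 10⁻⁵ × 6.75 × (22160)² = 1.118 × 10⁻⁵ × 6.75 × 491,065,600 ≈ 37,058.3 × g
Target RCF = 37,058.3 + 54,500 = 91,558.3 × g
N² = 91,558.3 / (7.5465 × 10⁻⁵) = 1,213,255,151
N ≈ √1,213,255,151 ≈ 34,831.8

≈ 34832 RPM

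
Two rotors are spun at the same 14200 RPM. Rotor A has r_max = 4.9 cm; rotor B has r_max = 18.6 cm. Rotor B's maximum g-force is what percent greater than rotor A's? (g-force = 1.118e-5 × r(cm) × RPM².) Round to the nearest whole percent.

At equal RPM, RCF scales linearly with r: ratio = 18.6 / 4.9 = 3.7959.
So rotor B delivers 279.6% more g-force.

280%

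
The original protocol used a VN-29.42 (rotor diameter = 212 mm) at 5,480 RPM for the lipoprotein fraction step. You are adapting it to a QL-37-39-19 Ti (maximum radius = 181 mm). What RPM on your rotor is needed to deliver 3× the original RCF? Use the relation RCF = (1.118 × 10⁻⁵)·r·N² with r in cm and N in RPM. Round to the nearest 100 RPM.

≈ 7300 RPM

Original rotor: r = 212 mm / 2 = 106 mm = 10.6 cm
RCF = 1.118 × 10⁻⁵ × r × N²
RCF_original = 1.118 × 10⁻⁵ × 10.6 × (5480)² = 1.118 × 10⁻⁵ × 10.6 × 30,030,400 ≈ 3,558.8 × g
Target RCF = 3 × 3,558.8 ≈ 10,676.4 × g
Your rotor: r = 181 mm = 18.1 cm
10,676.4 = 1.118 × 10⁻⁵ × 18.1 × N²
N² = 10,676.4 / (20.2358 × 10⁻⁵) = 52,759,960
N ≈ √52,759,960 ≈ 7,263.6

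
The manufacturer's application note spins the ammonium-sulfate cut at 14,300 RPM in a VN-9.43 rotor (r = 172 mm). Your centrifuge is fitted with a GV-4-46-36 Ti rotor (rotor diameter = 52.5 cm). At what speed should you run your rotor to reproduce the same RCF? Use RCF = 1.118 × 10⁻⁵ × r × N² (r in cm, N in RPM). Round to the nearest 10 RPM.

Original rotor: r = 172 mm = 17.2 cm
RCF = 1.118 × 10⁻⁵ × r × N²
RCF_original = 1.118 × 10⁻⁵ × 17.2 × (14300)² = 1.118 × 10⁻⁵ × 17.2 × 204,490,000 ≈ 39,322.6 × g
Your rotor: r = 52.5 / 2 = 26.25 cm
39,322.6 = 1.118 × 10⁻⁵ × 26.25 × N²
N² = 39,322.6 / (29.3475 × 10⁻⁵) = 133,989,607
N ≈ √133,989,607 ≈ 11,575.4

≈ 11580 RPM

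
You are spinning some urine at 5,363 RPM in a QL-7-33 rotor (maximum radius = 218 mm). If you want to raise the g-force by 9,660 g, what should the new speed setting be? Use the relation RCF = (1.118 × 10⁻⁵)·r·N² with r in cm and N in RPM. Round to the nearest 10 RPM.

N₂ ≈ 8270 RPM

r = 218 mm = 21.8 cm
Current RCF = 1.118 × 10⁻⁵ × 21.8 × (5363)² = 1.118 × 10⁻⁵ × 21.8 × 28,761,769 ≈ 7,009.9 × g
Target RCF = 7,009.9 + 9,660 = 16,669.9 × g
N² = 16,669.9 / (24.3724 × 10⁻⁵) = 68,396,629
N ≈ √68,396,629 ≈ 8,270.2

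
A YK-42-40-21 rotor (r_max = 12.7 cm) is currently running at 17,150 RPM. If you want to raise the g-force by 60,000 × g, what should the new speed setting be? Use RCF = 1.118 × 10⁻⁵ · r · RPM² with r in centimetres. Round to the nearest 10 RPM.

26770 RPM

Current RCF = 1.118 × 10⁻⁵ × 12.7 × (17150)² = 1.118 × 10⁻⁵ × 12.7 × 294,122,500 ≈ 41,761.3 × g
Target RCF = 41,761.3 + 60,000 = 101,761.3 × g
N² = 101,761.3 / (14.1986 × 10⁻⁵) = 716,699,534
N ≈ √716,699,534 ≈ 26,771.2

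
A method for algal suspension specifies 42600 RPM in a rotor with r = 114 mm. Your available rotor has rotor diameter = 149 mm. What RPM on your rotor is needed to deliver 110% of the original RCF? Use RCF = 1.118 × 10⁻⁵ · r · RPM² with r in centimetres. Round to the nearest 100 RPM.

Original rotor: r = 114 mm = 11.4 cm
RCF_original = 1.118 × 10⁻⁵ × 11.4 × (42600)² = 1.118 × 10⁻⁵ × 11.4 × 1,814,760,000 ≈ 231,294.8 × g
Target RCF = 1.1 × 231,294.8 ≈ 254,424.3 × g
Your rotor: r = 149 mm / 2 = 74.5 mm = 7.45 cm
254,424.3 = 1.118 × 10⁻⁵ × 7.45 × N²
N² = 254,424.3 / (8.3291 × 10⁻⁵) = 3,054,643,359
N ≈ √3,054,643,359 ≈ 55,268.8

≈ 55300 RPM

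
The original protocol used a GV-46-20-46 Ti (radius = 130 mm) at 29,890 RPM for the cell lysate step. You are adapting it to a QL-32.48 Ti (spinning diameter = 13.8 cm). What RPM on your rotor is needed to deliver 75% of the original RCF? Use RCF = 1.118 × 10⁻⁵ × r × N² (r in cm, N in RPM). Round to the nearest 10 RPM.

Original rotor: r = 130 mm = 13.0 cm
RCF = 1.118 × 10⁻⁵ × r × N²
RCF_original = 1.118 × 10⁻⁵ × 13 × (29890)² = 1.118 × 10⁻⁵ × 13 × 893,412,100 ≈ 129,848.5 × g
Target RCF = 0.75 × 129,848.5 ≈ 97,386.4 × g
Your rotor: r = 13.8 / 2 = 6.9 cm
97,386.4 = 1.118 × 10⁻⁵ × 6.9 × N²
N² = 97,386.4 / (7.7142 × 10⁻⁵) = 1,262,430,323
N ≈ √1,262,430,323 ≈ 35,530.7

35530 RPM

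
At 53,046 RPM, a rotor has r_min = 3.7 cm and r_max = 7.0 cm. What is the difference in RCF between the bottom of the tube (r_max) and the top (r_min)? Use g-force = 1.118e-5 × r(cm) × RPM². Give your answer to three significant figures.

ΔRCF ≈ 104000 x g

RCF_max = 1.118 × 10⁻⁵ × 7 × (53046)² = 1.118 × 10⁻⁵ × 7 × 2,813,878,116 ≈ 220,214.1 × g
RCF_min = 1.118 × 10⁻⁵ × 3.7 × (53046)² = 1.118 × 10⁻⁵ × 3.7 × 2,813,878,116 ≈ 116,398.9 × g
ΔRCF = 220,214.1 − 116,398.9 = 103,815.2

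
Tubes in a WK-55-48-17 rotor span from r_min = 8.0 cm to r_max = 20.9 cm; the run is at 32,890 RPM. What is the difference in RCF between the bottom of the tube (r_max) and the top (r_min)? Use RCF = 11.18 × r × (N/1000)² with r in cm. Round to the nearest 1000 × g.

≈ 156000 × g

RCF_max = 11.18 × 20.9 × (32.89)² = 11.18 × 20.9 × 1,081.7521 ≈ 252,764.4 × g
RCF_min = 11.18 × 8 × (32.89)² = 11.18 × 8 × 1,081.7521 ≈ 96,751.9 × g
ΔRCF = 252,764.4 − 96,751.9 = 156,012.5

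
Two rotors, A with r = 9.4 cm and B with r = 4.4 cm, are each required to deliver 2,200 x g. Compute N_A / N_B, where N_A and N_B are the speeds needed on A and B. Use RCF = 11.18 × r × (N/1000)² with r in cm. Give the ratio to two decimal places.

At fixed RCF, N ∝ 1/√r, so N_A/N_B = √(r_B/r_A) = √(4.4/9.4) = √0.468085 = 0.6842.

0.68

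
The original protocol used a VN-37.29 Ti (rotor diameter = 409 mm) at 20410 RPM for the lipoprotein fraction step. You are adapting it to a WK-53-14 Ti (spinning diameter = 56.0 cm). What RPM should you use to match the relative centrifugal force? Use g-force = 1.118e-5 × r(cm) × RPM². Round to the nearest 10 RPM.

Original rotor: r = 409 mm / 2 = 204.5 mm = 20.45 cm
RCF_original = 1.118 × 10⁻⁵ × 20.45 × (20410)² = 1.118 × 10⁻⁵ × 20.45 × 416,568,100 ≈ 95,240.4 × g
Your rotor: r = 56.0 / 2 = 28 cm
95,240.4 = 1.118 × 10⁻⁵ × 28 × N²
N² = 95,240.4 / (31.304 × 10⁻⁵) = 304,243,547
N ≈ √304,243,547 ≈ 17,442.6

17440 RPM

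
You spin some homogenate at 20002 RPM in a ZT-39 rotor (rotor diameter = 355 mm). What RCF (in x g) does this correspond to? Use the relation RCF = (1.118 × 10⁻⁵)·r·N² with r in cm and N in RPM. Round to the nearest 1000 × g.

79000 x g

r = 355 mm / 2 = 177.5 mm = 17.75 cm
RCF = 1.118 × 10⁻⁵ × 17.75 × (20002)² = 1.118 × 10⁻⁵ × 17.75 × 400,080,004 ≈ 79,393.9 × g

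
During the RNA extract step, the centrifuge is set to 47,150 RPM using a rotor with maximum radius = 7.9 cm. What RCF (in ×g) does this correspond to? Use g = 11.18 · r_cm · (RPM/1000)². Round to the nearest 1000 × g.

RCF = 11.18 × 7.9 × (47.15)² = 11.18 × 7.9 × 2,223.1225 ≈ 196,350.6 × g

196000 ×g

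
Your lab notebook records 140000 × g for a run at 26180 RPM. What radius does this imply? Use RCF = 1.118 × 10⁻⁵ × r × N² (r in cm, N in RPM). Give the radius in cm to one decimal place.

r ≈ 18.3 cm

140000 = 1.118 × 10⁻⁵ × r × (26180)²
r = 140000 / (1.118 × 10⁻⁵ × 685,392,400) = 140000 / 7662.687 ≈ 18.270 cm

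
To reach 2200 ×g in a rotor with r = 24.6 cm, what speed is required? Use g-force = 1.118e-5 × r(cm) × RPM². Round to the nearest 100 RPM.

N ≈ 2800 RPM

RCF = 1.118 × 10⁻⁵ × r × N²
2,200 = 1.118 × 10⁻⁵ × 24.6 × N²
N² = 2,200 / (27.5028 × 10⁻⁵) = 7,999,186
N ≈ √7,999,186 ≈ 2,828.3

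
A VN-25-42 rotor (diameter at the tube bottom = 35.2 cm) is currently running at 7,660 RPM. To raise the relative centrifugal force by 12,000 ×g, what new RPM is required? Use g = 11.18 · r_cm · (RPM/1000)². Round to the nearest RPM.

r = 35.2 / 2 = 17.6 cm
Current RCF = 11.18 × 17.6 × (7.66)² = 11.18 × 17.6 × 58.6756 ≈ 11,545.5 × g
Target RCF = 11,545.5 + 12,000 = 23,545.5 × g
(N/1000)² = 23,545.5 / 196.768 = 119.6612
N = 1000 × √119.6612 ≈ 10,939.0

10939 RPM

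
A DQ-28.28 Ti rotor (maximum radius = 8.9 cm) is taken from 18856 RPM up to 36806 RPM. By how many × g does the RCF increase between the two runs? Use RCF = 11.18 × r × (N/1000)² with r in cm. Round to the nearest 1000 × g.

RCF₁ = 11.18 × 8.9 × (18.856)² = 11.18 × 8.9 × 355.548736 ≈ 35,377.8 × g
RCF₂ = 11.18 × 8.9 × (36.806)² = 11.18 × 8.9 × 1,354.681636 ≈ 134,793.5 × g
Increase = 134,793.5 − 35,377.8 = 99,415.7

≈ 99000 × g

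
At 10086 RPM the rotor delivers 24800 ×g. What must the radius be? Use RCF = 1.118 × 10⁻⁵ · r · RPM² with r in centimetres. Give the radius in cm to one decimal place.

r ≈ 21.8 cm

RCF = 1.118 × 10⁻⁵ × r × N²
24800 = 1.118 × 10⁻⁵ × r × (10086)²
r = 24800 / (1.118 × 10⁻⁵ × 101,727,396) = 24800 / 1137.312 ≈ 21.806 cm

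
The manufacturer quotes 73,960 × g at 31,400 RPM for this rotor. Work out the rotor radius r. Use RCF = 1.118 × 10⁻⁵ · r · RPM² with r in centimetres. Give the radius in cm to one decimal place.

RCF = 1.118 × 10⁻⁵ × r × N²
73960 = 1.118 × 10⁻⁵ × r × (31400)²
r = 73960 / (1.118 × 10⁻⁵ × 985,960,000) = 73960 / 11023.03 ≈ 6.710 cm

≈ 6.7 cm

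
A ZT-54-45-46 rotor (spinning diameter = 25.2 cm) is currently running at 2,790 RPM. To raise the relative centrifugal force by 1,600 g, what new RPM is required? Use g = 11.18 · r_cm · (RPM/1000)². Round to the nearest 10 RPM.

N₂ ≈ 4380 RPM

r = 25.2 / 2 = 12.6 cm
Current RCF = 11.18 × 12.6 × (2.79)² = 11.18 × 12.6 × 7.7841 ≈ 1,096.5 × g
Target RCF = 1,096.5 + 1,600 = 2,696.5 × g
(N/1000)² = 2,696.5 / 140.868 = 19.14203
N = 1000 × √19.14203 ≈ 4,375.2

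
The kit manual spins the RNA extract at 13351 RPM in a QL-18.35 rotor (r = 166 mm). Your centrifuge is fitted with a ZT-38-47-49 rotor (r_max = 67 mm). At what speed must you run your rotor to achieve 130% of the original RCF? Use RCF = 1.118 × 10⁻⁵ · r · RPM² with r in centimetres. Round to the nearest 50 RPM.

Original rotor: r = 166 mm = 16.6 cm
RCF = 1.118 × 10⁻⁵ × r × N²
RCF_original = 1.118 × 10⁻⁵ × 16.6 × (13351)² = 1.118 × 10⁻⁵ × 16.6 × 178,249,201 ≈ 33,080.9 × g
Target RCF = 1.3 × 33,080.9 ≈ 43,005.2 × g
Your rotor: r = 67 mm = 6.7 cm
43,005.2 = 1.118 × 10⁻⁵ × 6.7 × N²
N² = 43,005.2 / (7.4906 × 10⁻⁵) = 574,122,233
N ≈ √574,122,233 ≈ 23,960.8

23950 RPM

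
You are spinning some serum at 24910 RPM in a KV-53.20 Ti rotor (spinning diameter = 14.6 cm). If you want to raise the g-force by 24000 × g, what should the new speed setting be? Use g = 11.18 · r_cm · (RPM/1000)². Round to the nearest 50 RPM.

30250 RPM

r = 14.6 / 2 = 7.3 cm
Current RCF = 11.18 × 7.3 × (24.91)² = 11.18 × 7.3 × 620.5081 ≈ 50,642.1 × g
Target RCF = 50,642.1 + 24,000 = 74,642.1 × g
(N/1000)² = 74,642.1 / 81.614 = 914.5747
N = 1000 × √914.5747 ≈ 30,241.9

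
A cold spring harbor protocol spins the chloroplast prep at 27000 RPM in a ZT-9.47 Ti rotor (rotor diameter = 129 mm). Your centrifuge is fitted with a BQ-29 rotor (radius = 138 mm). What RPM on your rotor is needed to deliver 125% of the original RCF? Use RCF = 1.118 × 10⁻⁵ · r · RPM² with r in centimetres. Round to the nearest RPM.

20638 RPM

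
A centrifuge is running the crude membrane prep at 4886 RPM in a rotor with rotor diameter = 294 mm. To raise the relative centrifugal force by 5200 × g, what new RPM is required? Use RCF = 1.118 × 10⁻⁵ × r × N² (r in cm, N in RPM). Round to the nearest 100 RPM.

≈ 7500 RPM

r = 294 mm / 2 = 147 mm = 14.7 cm
Current RCF = 1.118 × 10⁻⁵ × 14.7 × (4886)² = 1.118 × 10⁻⁵ × 14.7 × 23,872,996 ≈ 3,923.4 × g
Target RCF = 3,923.4 + 5,200 = 9,123.4 × g
N² = 9,123.4 / (16.4346 × 10⁻⁵) = 55,513,368
N ≈ √55,513,368 ≈ 7,450.7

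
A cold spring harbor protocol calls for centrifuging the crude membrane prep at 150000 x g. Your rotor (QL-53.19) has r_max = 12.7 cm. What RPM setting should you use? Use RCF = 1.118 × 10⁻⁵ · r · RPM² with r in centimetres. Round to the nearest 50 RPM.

150,000 = 1.118 × 10⁻⁵ × 12.7 × N²
N² = 150,000 / (14.1986 × 10⁻⁵) = 1,056,442,184
N ≈ √1,056,442,184 ≈ 32,503.0

N ≈ 32500 RPM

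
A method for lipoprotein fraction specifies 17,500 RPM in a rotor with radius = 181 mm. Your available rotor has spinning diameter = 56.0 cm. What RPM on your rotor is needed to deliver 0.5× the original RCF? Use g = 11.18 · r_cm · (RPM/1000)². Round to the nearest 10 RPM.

≈ 9950 RPM

Original rotor: r = 181 mm = 18.1 cm
RCF = 11.18 × r × (N/1000)²
RCF_original = 11.18 × 18.1 × (17.5)² = 11.18 × 18.1 × 306.25 ≈ 61,972.1 × g
Target RCF = 0.5 × 61,972.1 ≈ 30,986 × g
Your rotor: r = 56.0 / 2 = 28 cm
30,986 = 11.18 × 28 × (N/1000)²
(N/1000)² = 30,986 / 313.04 = 98.98416
N = 1000 × √98.98416 ≈ 9,949.1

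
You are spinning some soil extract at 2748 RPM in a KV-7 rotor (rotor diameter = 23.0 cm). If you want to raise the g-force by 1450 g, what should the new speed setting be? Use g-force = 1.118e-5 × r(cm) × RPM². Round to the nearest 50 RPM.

r = 23.0 / 2 = 11.5 cm
Current RCF = 1.118 × 10⁻⁵ × 11.5 × (2748)² = 1.118 × 10⁻⁵ × 11.5 × 7,551,504 ≈ 970.9 × g
Target RCF = 970.9 + 1,450 = 2,420.9 × g
N² = 2,420.9 / (12.857 × 10⁻⁵) = 18,829,431
N ≈ √18,829,431 ≈ 4,339.3

≈ 4350 RPM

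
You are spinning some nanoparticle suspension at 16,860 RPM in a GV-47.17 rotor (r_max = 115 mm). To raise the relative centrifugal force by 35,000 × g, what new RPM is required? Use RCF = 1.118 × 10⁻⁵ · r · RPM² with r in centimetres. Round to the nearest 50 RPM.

r = 115 mm = 11.5 cm
Current RCF = 1.118 × 10⁻⁵ × 11.5 × (16860)² = 1.118 × 10⁻⁵ × 11.5 × 284,259,600 ≈ 36,547.3 × g
Target RCF = 36,547.3 + 35,000 = 71,547.3 × g
N² = 71,547.3 / (12.857 × 10⁻⁵) = 556,485,183
N ≈ √556,485,183 ≈ 23,589.9

23600 RPM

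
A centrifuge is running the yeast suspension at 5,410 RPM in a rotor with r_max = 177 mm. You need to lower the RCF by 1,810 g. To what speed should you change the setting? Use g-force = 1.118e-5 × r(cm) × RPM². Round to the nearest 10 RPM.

≈ 4490 RPM

r = 177 mm = 17.7 cm
Current RCF = 1.118 × 10⁻⁵ × 17.7 × (5410)² = 1.118 × 10⁻⁵ × 17.7 × 29,268,100 ≈ 5,791.7 × g
Target RCF = 5,791.7 − 1,810 = 3,981.7 × g
N² = 3,981.7 / (19.7886 × 10⁻⁵) = 20,121,181
N ≈ √20,121,181 ≈ 4,485.7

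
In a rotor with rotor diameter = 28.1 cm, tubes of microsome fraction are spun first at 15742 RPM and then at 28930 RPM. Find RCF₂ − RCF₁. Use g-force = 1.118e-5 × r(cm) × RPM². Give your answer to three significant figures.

r = 28.1 / 2 = 14.05 cm
RCF₁ = 1.118 × 10⁻⁵ × 14.05 × (15742)² = 1.118 × 10⁻⁵ × 14.05 × 247,810,564 ≈ 38,925.8 × g
RCF₂ = 1.118 × 10⁻⁵ × 14.05 × (28930)² = 1.118 × 10⁻⁵ × 14.05 × 836,944,900 ≈ 131,466.5 × g
Increase = 131,466.5 − 38,925.8 = 92,540.7

≈ 92500 g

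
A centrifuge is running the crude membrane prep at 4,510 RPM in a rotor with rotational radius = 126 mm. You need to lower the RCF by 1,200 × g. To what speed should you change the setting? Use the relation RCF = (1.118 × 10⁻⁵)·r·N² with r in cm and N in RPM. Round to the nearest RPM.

r = 126 mm = 12.6 cm
Current RCF = 1.118 × 10⁻⁵ × 12.6 × (4510)² = 1.118 × 10⁻⁵ × 12.6 × 20,340,100 ≈ 2,865.3 × g
Target RCF = 2,865.3 − 1,200 = 1,665.3 × g
N² = 1,665.3 / (14.0868 × 10⁻⁵) = 11,821,705
N ≈ √11,821,705 ≈ 3,438.3

≈ 3438 RPM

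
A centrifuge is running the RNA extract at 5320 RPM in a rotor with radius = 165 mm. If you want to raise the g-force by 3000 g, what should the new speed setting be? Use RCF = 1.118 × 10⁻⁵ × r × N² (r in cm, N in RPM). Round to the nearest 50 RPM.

6700 RPM

r = 165 mm = 16.5 cm
Current RCF = 1.118 × 10⁻⁵ × 16.5 × (5320)² = 1.118 × 10⁻⁵ × 16.5 × 28,302,400 ≈ 5,220.9 × g
Target RCF = 5,220.9 + 3,000 = 8,220.9 × g
N² = 8,220.9 / (18.447 × 10⁻⁵) = 44,564,970
N ≈ √44,564,970 ≈ 6,675.7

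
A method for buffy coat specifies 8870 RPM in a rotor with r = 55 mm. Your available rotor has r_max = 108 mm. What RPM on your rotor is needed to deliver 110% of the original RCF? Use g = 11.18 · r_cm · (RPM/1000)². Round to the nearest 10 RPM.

≈ 6640 RPM

Original rotor: r = 55 mm = 5.5 cm
RCF_original = 11.18 × 5.5 × (8.87)² = 11.18 × 5.5 × 78.6769 ≈ 4,837.8 × g
Target RCF = 1.1 × 4,837.8 ≈ 5,321.6 × g
Your rotor: r = 108 mm = 10.8 cm
5,321.6 = 11.18 × 10.8 × (N/1000)²
(N/1000)² = 5,321.6 / 120.744 = 44.07341
N = 1000 × √44.07341 ≈ 6,638.8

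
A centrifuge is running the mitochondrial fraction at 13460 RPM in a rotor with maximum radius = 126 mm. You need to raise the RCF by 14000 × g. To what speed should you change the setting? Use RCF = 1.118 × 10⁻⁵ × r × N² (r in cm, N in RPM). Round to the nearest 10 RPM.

16750 RPM

r = 126 mm = 12.6 cm
Current RCF = 1.118 × 10⁻⁵ × 12.6 × (13460)² = 1.118 × 10⁻⁵ × 12.6 × 181,171,600 ≈ 25,521.3 × g
Target RCF = 25,521.3 + 14,000 = 39,521.3 × g
N² = 39,521.3 / (14.0868 × 10⁻⁵) = 280,555,556
N ≈ √280,555,556 ≈ 16,749.8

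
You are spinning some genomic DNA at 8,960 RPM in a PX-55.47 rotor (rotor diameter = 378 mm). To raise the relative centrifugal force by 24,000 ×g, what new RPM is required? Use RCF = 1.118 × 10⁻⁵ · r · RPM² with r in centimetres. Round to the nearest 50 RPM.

≈ 13900 RPM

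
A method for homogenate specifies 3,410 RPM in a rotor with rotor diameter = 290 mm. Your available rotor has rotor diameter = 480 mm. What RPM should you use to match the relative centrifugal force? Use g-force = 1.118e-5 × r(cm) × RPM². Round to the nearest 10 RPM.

≈ 2650 RPM

Original rotor: r = 290 mm / 2 = 145 mm = 14.5 cm
RCF = 1.118 × 10⁻⁵ × r × N²
RCF_original = 1.118 × 10⁻⁵ × 14.5 × (3410)² = 1.118 × 10⁻⁵ × 14.5 × 11,628,100 ≈ 1,885 × g
Your rotor: r = 480 mm / 2 = 240 mm = 24 cm
1,885 = 1.118 × 10⁻⁵ × 24 × N²
N² = 1,885 / (26.832 × 10⁻⁵) = 7,025,194
N ≈ √7,025,194 ≈ 2,650.5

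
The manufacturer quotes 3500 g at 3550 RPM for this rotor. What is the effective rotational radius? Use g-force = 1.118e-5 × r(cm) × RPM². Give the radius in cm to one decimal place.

RCF = 1.118 × 10⁻⁵ × r × N²
3500 = 1.118 × 10⁻⁵ × r × (3550)²
r = 3500 / (1.118 × 10⁻⁵ × 12,602,500) = 3500 / 140.8959 ≈ 24.841 cm

r ≈ 24.8 cm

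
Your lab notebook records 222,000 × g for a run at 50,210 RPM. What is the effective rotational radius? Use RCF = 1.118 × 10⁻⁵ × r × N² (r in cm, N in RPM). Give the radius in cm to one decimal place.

≈ 7.9 cm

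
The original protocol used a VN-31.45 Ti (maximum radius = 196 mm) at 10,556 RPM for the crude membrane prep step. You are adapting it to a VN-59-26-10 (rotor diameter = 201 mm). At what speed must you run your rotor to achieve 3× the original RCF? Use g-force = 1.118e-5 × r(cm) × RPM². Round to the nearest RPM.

Original rotor: r = 196 mm = 19.6 cm
RCF_original = 1.118 × 10⁻⁵ × 19.6 × (10556)² = 1.118 × 10⁻⁵ × 19.6 × 111,429,136 ≈ 24,417.2 × g
Target RCF = 3 × 24,417.2 ≈ 73,251.6 × g
Your rotor: r = 201 mm / 2 = 100.5 mm = 10.05 cm
73,251.6 = 1.118 × 10⁻⁵ × 10.05 × N²
N² = 73,251.6 / (11.2359 × 10⁻⁵) = 651,942,435
N ≈ √651,942,435 ≈ 25,533.2

≈ 25533 RPM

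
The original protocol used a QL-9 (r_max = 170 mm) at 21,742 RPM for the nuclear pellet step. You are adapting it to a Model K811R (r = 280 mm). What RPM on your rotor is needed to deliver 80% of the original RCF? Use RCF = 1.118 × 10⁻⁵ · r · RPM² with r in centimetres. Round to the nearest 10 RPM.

Original rotor: r = 170 mm = 17.0 cm
RCF_original = 1.118 × 10⁻⁵ × 17 × (21742)² = 1.118 × 10⁻⁵ × 17 × 472,714,564 ≈ 89,844.1 × g
Target RCF = 0.8 × 89,844.1 ≈ 71,875.3 × g
Your rotor: r = 280 mm = 28.0 cm
71,875.3 = 1.118 × 10⁻⁵ × 28 × N²
N² = 71,875.3 / (31.304 × 10⁻⁵) = 229,604,204
N ≈ √229,604,204 ≈ 15,152.7

15150 RPM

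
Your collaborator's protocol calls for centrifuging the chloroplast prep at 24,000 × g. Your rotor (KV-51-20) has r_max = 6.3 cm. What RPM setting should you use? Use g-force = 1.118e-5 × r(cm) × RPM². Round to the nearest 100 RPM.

≈ 18500 RPM

24,000 = 1.118 × 10⁻⁵ × 6.3 × N²
N² = 24,000 / (7.0434 × 10⁻⁵) = 340,744,527
N ≈ √340,744,527 ≈ 18,459.3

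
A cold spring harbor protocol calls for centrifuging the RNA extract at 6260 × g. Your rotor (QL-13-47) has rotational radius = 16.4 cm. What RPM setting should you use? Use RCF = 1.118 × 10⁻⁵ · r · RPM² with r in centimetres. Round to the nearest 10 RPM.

6,260 = 1.118 × 10⁻⁵ × 16.4 × N²
N² = 6,260 / (18.3352 × 10⁻⁵) = 34,141,978
N ≈ √34,141,978 ≈ 5,843.1

N ≈ 5840 RPM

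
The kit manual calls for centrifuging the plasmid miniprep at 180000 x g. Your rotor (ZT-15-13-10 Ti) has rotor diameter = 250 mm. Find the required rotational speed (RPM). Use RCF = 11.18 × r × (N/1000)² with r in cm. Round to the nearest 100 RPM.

r = 250 mm / 2 = 125 mm = 12.5 cm
180,000 = 11.18 × 12.5 × (N/1000)²
(N/1000)² = 180,000 / 139.75 = 1288.014
N = 1000 × √1288.014 ≈ 35,888.9

≈ 35900 RPM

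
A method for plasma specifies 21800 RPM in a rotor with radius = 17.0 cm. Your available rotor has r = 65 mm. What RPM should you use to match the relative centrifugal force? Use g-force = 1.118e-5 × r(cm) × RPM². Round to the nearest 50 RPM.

35250 RPM

RCF = 1.118 × 10⁻⁵ × r × N²
RCF_original = 1.118 × 10⁻⁵ × 17 × (21800)² = 1.118 × 10⁻⁵ × 17 × 475,240,000 ≈ 90,324.1 × g
Your rotor: r = 65 mm = 6.5 cm
90,324.1 = 1.118 × 10⁻⁵ × 6.5 × N²
N² = 90,324.1 / (7.267 × 10⁻⁵) = 1,242,935,186
N ≈ √1,242,935,186 ≈ 35,255.3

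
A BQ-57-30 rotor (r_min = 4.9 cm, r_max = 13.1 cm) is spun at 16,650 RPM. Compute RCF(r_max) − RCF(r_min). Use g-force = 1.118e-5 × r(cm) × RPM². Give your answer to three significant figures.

ΔRCF ≈ 25400 x g

RCF_max = 1.118 × 10⁻⁵ × 13.1 × (16650)² = 1.118 × 10⁻⁵ × 13.1 × 277,222,500 ≈ 40,601.5 × g
RCF_min = 1.118 × 10⁻⁵ × 4.9 × (16650)² = 1.118 × 10⁻⁵ × 4.9 × 277,222,500 ≈ 15,186.8 × g
ΔRCF = 40,601.5 − 15,186.8 = 25,414.7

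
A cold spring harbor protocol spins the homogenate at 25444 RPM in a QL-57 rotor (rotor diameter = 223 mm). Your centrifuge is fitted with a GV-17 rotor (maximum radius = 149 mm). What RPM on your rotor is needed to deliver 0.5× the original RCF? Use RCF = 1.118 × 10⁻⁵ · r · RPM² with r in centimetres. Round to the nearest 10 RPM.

≈ 15560 RPM

Original rotor: r = 223 mm / 2 = 111.5 mm = 11.15 cm
RCF_original = 1.118 × 10⁻⁵ × 11.15 × (25444)² = 1.118 × 10⁻⁵ × 11.15 × 647,397,136 ≈ 80,702.6 × g
Target RCF = 0.5 × 80,702.6 ≈ 40,351.3 × g
Your rotor: r = 149 mm = 14.9 cm
40,351.3 = 1.118 × 10⁻⁵ × 14.9 × N²
N² = 40,351.3 / (16.6582 × 10⁻⁵) = 242,230,853
N ≈ √242,230,853 ≈ 15,563.8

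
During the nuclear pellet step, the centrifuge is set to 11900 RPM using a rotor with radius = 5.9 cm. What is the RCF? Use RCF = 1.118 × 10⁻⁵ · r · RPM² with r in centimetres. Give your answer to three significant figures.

RCF ≈ 9340 g

RCF = 1.118 × 10⁻⁵ × 5.9 × (11900)² = 1.118 × 10⁻⁵ × 5.9 × 141,610,000 ≈ 9,340.9 × g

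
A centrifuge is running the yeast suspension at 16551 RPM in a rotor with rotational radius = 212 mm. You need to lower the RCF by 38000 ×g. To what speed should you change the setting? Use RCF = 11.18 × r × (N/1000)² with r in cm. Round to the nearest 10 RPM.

r = 212 mm = 21.2 cm
Current RCF = 11.18 × 21.2 × (16.551)² = 11.18 × 21.2 × 273.935601 ≈ 64,927.1 × g
Target RCF = 64,927.1 − 38,000 = 26,927.1 × g
(N/1000)² = 26,927.1 / 237.016 = 113.6088
N = 1000 × √113.6088 ≈ 10,658.7

N₂ ≈ 10660 RPM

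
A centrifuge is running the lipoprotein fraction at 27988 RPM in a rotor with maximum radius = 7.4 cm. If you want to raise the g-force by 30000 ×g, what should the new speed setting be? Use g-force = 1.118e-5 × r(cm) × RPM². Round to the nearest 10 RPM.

Current RCF = 1.118 × 10⁻⁵ × 7.4 × (27988)² = 1.118 × 10⁻⁵ × 7.4 × 783,328,144 ≈ 64,806.3 × g
Target RCF = 64,806.3 + 30,000 = 94,806.3 × g
N² = 94,806.3 / (8.2732 × 10⁻⁵) = 1,145,944,737
N ≈ √1,145,944,737 ≈ 33,851.8

N₂ ≈ 33850 RPM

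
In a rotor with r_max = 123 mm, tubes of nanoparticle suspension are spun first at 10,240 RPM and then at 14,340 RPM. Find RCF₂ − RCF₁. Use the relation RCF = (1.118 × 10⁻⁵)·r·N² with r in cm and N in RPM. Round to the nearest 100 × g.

≈ 13900 g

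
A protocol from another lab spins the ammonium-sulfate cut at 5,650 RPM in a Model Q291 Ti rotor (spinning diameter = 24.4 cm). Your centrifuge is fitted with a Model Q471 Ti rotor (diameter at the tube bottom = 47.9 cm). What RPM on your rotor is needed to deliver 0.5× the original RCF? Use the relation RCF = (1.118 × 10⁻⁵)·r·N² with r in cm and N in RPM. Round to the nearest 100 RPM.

Original rotor: r = 24.4 / 2 = 12.2 cm
RCF_original = 1.118 × 10⁻⁵ × 12.2 × (5650)² = 1.118 × 10⁻⁵ × 12.2 × 31,922,500 ≈ 4,354.1 × g
Target RCF = 0.5 × 4,354.1 ≈ 2,177.1 × g
Your rotor: r = 47.9 / 2 = 23.95 cm
2,177.1 = 1.118 × 10⁻⁵ × 23.95 × N²
N² = 2,177.1 / (26.7761 × 10⁻⁵) = 8,130,758
N ≈ √8,130,758 ≈ 2,851.4

2900 RPM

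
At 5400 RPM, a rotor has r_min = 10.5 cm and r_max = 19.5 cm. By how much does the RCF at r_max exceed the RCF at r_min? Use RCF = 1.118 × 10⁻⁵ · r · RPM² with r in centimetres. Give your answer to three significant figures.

≈ 2930 ×g

RCF_max = 1.118 × 10⁻⁵ × 19.5 × (5400)² = 1.118 × 10⁻⁵ × 19.5 × 29,160,000 ≈ 6,357.2 × g
RCF_min = 1.118 × 10⁻⁵ × 10.5 × (5400)² = 1.118 × 10⁻⁵ × 10.5 × 29,160,000 ≈ 3,423.1 × g
ΔRCF = 6,357.2 − 3,423.1 = 2,934.1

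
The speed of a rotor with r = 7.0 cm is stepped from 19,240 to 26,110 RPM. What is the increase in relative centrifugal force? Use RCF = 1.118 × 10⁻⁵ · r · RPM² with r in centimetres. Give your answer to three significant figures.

24400 ×g

RCF₁ = 1.118 × 10⁻⁵ × 7 × (19240)² = 1.118 × 10⁻⁵ × 7 × 370,177,600 ≈ 28,970.1 × g
RCF₂ = 1.118 × 10⁻⁵ × 7 × (26110)² = 1.118 × 10⁻⁵ × 7 × 681,732,100 ≈ 53,352.4 × g
Increase = 53,352.4 − 28,970.1 = 24,382.3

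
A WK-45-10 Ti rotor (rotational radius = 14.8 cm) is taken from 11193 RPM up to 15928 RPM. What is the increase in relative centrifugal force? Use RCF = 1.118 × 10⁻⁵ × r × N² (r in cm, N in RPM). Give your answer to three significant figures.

RCF₁ = 1.118 × 10⁻⁵ × 14.8 × (11193)² = 1.118 × 10⁻⁵ × 14.8 × 125,283,249 ≈ 20,729.9 × g
RCF₂ = 1.118 × 10⁻⁵ × 14.8 × (15928)² = 1.118 × 10⁻⁵ × 14.8 × 253,701,184 ≈ 41,978.4 × g
Increase = 41,978.4 − 20,729.9 = 21,248.5

≈ 21200 ×g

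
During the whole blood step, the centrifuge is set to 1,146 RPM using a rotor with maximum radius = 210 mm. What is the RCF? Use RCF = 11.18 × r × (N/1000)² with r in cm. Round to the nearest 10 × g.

r = 210 mm = 21.0 cm
RCF = 11.18 × 21 × (1.146)² = 11.18 × 21 × 1.313316 ≈ 308.3 × g

RCF ≈ 310 × g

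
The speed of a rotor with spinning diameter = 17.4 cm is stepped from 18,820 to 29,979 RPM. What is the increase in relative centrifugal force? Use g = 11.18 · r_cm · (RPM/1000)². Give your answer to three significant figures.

r = 17.4 / 2 = 8.7 cm
RCF₁ = 11.18 × 8.7 × (18.82)² = 11.18 × 8.7 × 354.1924 ≈ 34,450.9 × g
RCF₂ = 11.18 × 8.7 × (29.979)² = 11.18 × 8.7 × 898.740441 ≈ 87,416.9 × g
Increase = 87,416.9 − 34,450.9 = 52,966

≈ 53000 x g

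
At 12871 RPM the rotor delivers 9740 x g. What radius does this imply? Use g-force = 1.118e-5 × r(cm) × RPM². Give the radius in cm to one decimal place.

r ≈ 5.3 cm

9740 = 1.118 × 10⁻⁵ × r × (12871)²
r = 9740 / (1.118 × 10⁻⁵ × 165,662,641) = 9740 / 1852.108 ≈ 5.259 cm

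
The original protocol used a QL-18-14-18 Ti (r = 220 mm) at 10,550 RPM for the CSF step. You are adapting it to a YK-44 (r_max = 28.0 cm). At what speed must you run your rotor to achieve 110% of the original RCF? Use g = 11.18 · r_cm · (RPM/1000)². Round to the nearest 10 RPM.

Original rotor: r = 220 mm = 22.0 cm
RCF_original = 11.18 × 22 × (10.55)² = 11.18 × 22 × 111.3025 ≈ 27,376 × g
Target RCF = 1.1 × 27,376 ≈ 30,113.6 × g
30,113.6 = 11.18 × 28 × (N/1000)²
(N/1000)² = 30,113.6 / 313.04 = 96.19729
N = 1000 × √96.19729 ≈ 9,808.0

≈ 9810 RPM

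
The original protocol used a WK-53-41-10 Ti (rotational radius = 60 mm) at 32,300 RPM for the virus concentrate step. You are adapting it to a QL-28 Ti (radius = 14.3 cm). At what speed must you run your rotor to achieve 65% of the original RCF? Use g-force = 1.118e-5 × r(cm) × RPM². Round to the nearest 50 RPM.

Original rotor: r = 60 mm = 6.0 cm
RCF_original = 1.118 × 10⁻⁵ × 6 × (32300)² = 1.118 × 10⁻⁵ × 6 × 1,043,290,000 ≈ 69,983.9 × g
Target RCF = 0.65 × 69,983.9 ≈ 45,489.5 × g
45,489.5 = 1.118 × 10⁻⁵ × 14.3 × N²
N² = 45,489.5 / (15.9874 × 10⁻⁵) = 284,533,445
N ≈ √284,533,445 ≈ 16,868.1

16850 RPM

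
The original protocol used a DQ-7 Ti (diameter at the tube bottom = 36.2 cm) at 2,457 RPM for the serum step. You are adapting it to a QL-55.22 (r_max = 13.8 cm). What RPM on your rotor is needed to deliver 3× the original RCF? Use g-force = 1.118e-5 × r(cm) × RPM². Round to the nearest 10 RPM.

4870 RPM

Original rotor: r = 36.2 / 2 = 18.1 cm
RCF = 1.118 × 10⁻⁵ × r × N²
RCF_original = 1.118 × 10⁻⁵ × 18.1 × (2457)² = 1.118 × 10⁻⁵ × 18.1 × 6,036,849 ≈ 1,221.6 × g
Target RCF = 3 × 1,221.6 ≈ 3,664.8 × g
3,664.8 = 1.118 × 10⁻⁵ × 13.8 × N²
N² = 3,664.8 / (15.4284 × 10⁻⁵) = 23,753,597
N ≈ √23,753,597 ≈ 4,873.8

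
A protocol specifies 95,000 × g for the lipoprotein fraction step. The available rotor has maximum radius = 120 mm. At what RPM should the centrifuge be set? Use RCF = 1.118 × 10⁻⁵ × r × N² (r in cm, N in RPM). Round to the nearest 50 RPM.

r = 120 mm = 12.0 cm
95,000 = 1.118 × 10⁻⁵ × 12 × N²
N² = 95,000 / (13.416 × 10⁻⁵) = 708,109,720
N ≈ √708,109,720 ≈ 26,610.3

≈ 26600 RPM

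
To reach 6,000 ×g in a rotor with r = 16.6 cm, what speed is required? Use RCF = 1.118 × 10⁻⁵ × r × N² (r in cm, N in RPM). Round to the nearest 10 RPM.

6,000 = 1.118 × 10⁻⁵ × 16.6 × N²
N² = 6,000 / (18.5588 × 10⁻⁵) = 32,329,676
N ≈ √32,329,676 ≈ 5,685.9

N ≈ 5690 RPM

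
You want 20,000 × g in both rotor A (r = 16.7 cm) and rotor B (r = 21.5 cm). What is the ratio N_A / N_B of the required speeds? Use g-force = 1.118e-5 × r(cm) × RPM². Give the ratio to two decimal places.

1.13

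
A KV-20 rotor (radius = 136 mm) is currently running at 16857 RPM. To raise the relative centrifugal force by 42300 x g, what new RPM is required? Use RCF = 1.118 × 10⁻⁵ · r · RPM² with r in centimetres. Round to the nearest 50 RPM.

r = 136 mm = 13.6 cm
Current RCF = 1.118 × 10⁻⁵ × 13.6 × (16857)² = 1.118 × 10⁻⁵ × 13.6 × 284,158,449 ≈ 43,205.7 × g
Target RCF = 43,205.7 + 42,300 = 85,505.7 × g
N² = 85,505.7 / (15.2048 × 10⁻⁵) = 562,359,913
N ≈ √562,359,913 ≈ 23,714.1

≈ 23700 RPM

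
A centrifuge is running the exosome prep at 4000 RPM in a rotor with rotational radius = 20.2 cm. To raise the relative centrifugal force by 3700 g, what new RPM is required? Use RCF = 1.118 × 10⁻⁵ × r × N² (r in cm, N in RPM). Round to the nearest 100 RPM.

≈ 5700 RPM

Current RCF = 1.118 × 10⁻⁵ × 20.2 × (4000)² = 1.118 × 10⁻⁵ × 20.2 × 16,000,000 ≈ 3,613.4 × g
Target RCF = 3,613.4 + 3,700 = 7,313.4 × g
N² = 7,313.4 / (22.5836 × 10⁻⁵) = 32,383,677
N ≈ √32,383,677 ≈ 5,690.7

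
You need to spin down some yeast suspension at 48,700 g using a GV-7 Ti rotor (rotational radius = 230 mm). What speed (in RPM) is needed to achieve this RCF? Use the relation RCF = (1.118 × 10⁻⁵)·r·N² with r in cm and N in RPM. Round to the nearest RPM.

r = 230 mm = 23.0 cm
48,700 = 1.118 × 10⁻⁵ × 23 × N²
N² = 48,700 / (25.714 × 10⁻⁵) = 189,390,993
N ≈ √189,390,993 ≈ 13,761.9

13762 RPM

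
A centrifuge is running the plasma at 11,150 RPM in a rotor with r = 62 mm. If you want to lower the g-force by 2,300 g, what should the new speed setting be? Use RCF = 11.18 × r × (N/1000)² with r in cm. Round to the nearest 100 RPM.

r = 62 mm = 6.2 cm
Current RCF = 11.18 × 6.2 × (11.15)² = 11.18 × 6.2 × 124.3225 ≈ 8,617.5 × g
Target RCF = 8,617.5 − 2,300 = 6,317.5 × g
(N/1000)² = 6,317.5 / 69.316 = 91.14057
N = 1000 × √91.14057 ≈ 9,546.8

N₂ ≈ 9500 RPM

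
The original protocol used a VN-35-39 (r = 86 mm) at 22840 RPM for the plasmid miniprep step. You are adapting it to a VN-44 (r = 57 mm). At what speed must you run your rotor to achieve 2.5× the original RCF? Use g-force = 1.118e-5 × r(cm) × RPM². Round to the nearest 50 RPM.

Original rotor: r = 86 mm = 8.6 cm
RCF_original = 1.118 × 10⁻⁵ × 8.6 × (22840)² = 1.118 × 10⁻⁵ × 8.6 × 521,665,600 ≈ 50,157.1 × g
Target RCF = 2.5 × 50,157.1 ≈ 125,392.8 × g
Your rotor: r = 57 mm = 5.7 cm
125,392.8 = 1.118 × 10⁻⁵ × 5.7 × N²
N² = 125,392.8 / (6.3726 × 10⁻⁵) = 1,967,686,659
N ≈ √1,967,686,659 ≈ 44,358.6

44350 RPM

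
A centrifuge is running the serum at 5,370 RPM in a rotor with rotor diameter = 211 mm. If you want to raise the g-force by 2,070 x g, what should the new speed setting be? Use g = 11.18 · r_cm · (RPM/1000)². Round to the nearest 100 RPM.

N₂ ≈ 6800 RPM

r = 211 mm / 2 = 105.5 mm = 10.55 cm
Current RCF = 11.18 × 10.55 × (5.37)² = 11.18 × 10.55 × 28.8369 ≈ 3,401.3 × g
Target RCF = 3,401.3 + 2,070 = 5,471.3 × g
(N/1000)² = 5,471.3 / 117.949 = 46.387
N = 1000 × √46.387 ≈ 6,810.8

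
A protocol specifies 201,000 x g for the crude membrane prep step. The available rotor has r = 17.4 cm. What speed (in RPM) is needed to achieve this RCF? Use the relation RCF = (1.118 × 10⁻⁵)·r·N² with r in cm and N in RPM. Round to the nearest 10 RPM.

32140 RPM

RCF = 1.118 × 10⁻⁵ × r × N²
201,000 = 1.118 × 10⁻⁵ × 17.4 × N²
N² = 201,000 / (19.4532 × 10⁻⁵) = 1,033,249,028
N ≈ √1,033,249,028 ≈ 32,144.2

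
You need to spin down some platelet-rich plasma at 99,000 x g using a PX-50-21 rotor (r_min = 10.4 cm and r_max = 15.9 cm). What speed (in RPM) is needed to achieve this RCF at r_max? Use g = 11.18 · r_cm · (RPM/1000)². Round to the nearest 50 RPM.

Use r_max = 15.9 cm.
RCF = 11.18 × r × (N/1000)²
99,000 = 11.18 × 15.9 × (N/1000)²
(N/1000)² = 99,000 / 177.762 = 556.9244
N = 1000 × √556.9244 ≈ 23,599.2

23600 RPM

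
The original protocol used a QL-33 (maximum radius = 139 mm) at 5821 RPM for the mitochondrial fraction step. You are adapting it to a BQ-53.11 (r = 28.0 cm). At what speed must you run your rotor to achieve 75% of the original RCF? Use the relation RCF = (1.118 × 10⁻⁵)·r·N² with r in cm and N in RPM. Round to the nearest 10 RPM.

≈ 3550 RPM

Original rotor: r = 139 mm = 13.9 cm
RCF_original = 1.118 × 10⁻⁵ × 13.9 × (5821)² = 1.118 × 10⁻⁵ × 13.9 × 33,884,041 ≈ 5,265.6 × g
Target RCF = 0.75 × 5,265.6 ≈ 3,949.2 × g
3,949.2 = 1.118 × 10⁻⁵ × 28 × N²
N² = 3,949.2 / (31.304 × 10⁻⁵) = 12,615,640
N ≈ √12,615,640 ≈ 3,551.9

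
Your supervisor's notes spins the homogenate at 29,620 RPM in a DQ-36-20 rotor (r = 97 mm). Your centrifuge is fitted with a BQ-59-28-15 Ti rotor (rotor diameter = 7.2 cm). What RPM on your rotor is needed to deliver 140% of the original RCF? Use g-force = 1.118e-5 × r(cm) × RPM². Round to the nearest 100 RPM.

≈ 57500 RPM

Original rotor: r = 97 mm = 9.7 cm
RCF_original = 1.118 × 10⁻⁵ × 9.7 × (29620)² = 1.118 × 10⁻⁵ × 9.7 × 877,344,400 ≈ 95,144.5 × g
Target RCF = 1.4 × 95,144.5 ≈ 133,202.3 × g
Your rotor: r = 7.2 / 2 = 3.6 cm
133,202.3 = 1.118 × 10⁻⁵ × 3.6 × N²
N² = 133,202.3 / (4.0248 × 10⁻⁵) = 3,309,538,362
N ≈ √3,309,538,362 ≈ 57,528.6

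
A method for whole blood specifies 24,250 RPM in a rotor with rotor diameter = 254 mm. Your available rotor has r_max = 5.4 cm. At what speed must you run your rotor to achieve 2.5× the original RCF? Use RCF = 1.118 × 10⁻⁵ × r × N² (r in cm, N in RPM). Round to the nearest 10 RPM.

Original rotor: r = 254 mm / 2 = 127 mm = 12.7 cm
RCF_original = 1.118 × 10⁻⁵ × 12.7 × (24250)² = 1.118 × 10⁻⁵ × 12.7 × 588,062,500 ≈ 83,496.6 × g
Target RCF = 2.5 × 83,496.6 ≈ 208,741.5 × g
208,741.5 = 1.118 × 10⁻⁵ × 5.4 × N²
N² = 208,741.5 / (6.0372 × 10⁻⁵) = 3,457,587,955
N ≈ √3,457,587,955 ≈ 58,801.3

58800 RPM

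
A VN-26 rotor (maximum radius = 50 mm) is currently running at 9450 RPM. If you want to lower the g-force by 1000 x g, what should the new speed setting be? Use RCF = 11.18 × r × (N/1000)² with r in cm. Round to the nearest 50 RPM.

≈ 8450 RPM

r = 50 mm = 5.0 cm
Current RCF = 11.18 × 5 × (9.45)² = 11.18 × 5 × 89.3025 ≈ 4,992 × g
Target RCF = 4,992 − 1,000 = 3,992 × g
(N/1000)² = 3,992 / 55.9 = 71.41324
N = 1000 × √71.41324 ≈ 8,450.6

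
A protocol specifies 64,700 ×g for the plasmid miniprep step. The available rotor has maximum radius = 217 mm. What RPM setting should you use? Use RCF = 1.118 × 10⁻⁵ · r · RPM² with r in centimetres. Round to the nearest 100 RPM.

r = 217 mm = 21.7 cm
RCF = 1.118 × 10⁻⁵ × r × N²
64,700 = 1.118 × 10⁻⁵ × 21.7 × N²
N² = 64,700 / (24.2606 × 10⁻⁵) = 266,687,551
N ≈ √266,687,551 ≈ 16,330.6

N ≈ 16300 RPM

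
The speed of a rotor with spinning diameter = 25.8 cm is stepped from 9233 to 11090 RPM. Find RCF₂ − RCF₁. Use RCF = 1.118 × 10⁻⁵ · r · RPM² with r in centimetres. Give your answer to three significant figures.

≈ 5440 x g

r = 25.8 / 2 = 12.9 cm
RCF₁ = 1.118 × 10⁻⁵ × 12.9 × (9233)² = 1.118 × 10⁻⁵ × 12.9 × 85,248,289 ≈ 12,294.7 × g
RCF₂ = 1.118 × 10⁻⁵ × 12.9 × (11090)² = 1.118 × 10⁻⁵ × 12.9 × 122,988,100 ≈ 17,737.6 × g
Increase = 17,737.6 − 12,294.7 = 5,442.9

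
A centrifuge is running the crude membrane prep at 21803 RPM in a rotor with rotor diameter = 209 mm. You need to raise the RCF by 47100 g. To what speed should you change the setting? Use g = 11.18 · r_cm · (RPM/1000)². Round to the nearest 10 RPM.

r = 209 mm / 2 = 104.5 mm = 10.45 cm
Current RCF = 11.18 × 10.45 × (21.803)² = 11.18 × 10.45 × 475.370809 ≈ 55,538 × g
Target RCF = 55,538 + 47,100 = 102,638 × g
(N/1000)² = 102,638 / 116.831 = 878.5168
N = 1000 × √878.5168 ≈ 29,639.8

≈ 29640 RPM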